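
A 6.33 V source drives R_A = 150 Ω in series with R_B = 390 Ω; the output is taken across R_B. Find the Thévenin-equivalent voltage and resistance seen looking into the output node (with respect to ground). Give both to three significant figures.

V_th is the open-circuit tap voltage: 6.33 × 390/(150 + 390) = 4.57 V.
With the supply zeroed, R_A and R_B appear in parallel from the tap: R_th = R_A‖R_B = (150 × 390)/540.0 = 108 Ω.

V_th = 4.57 V, R_th = 108 Ω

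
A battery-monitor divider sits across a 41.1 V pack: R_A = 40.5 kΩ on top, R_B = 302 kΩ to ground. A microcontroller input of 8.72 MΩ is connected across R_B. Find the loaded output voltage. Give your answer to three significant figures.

V_out ≈ 36.1 V

The load sits in parallel with R_B: R_B‖R_L = (302 × 8720) / (302 + 8720) = 291.9 kΩ.
V_out = 41.1 × 291.9 / (40.5 + 291.9) = 41.1 × 291.9/332.4 = 36.1 V.
(Unloaded it would have been 36.2 V.)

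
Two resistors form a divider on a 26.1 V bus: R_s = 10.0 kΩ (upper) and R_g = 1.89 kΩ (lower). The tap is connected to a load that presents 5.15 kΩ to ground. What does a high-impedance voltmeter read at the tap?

V_out ≈ 3.17 V

The load sits in parallel with R_g: R_g‖R_L = (1.89 × 5.15) / (1.89 + 5.15) = 1.383 kΩ.
V_out = 26.1 × 1.383 / (10.0 + 1.383) = 26.1 × 1.383/11.38 = 3.17 V.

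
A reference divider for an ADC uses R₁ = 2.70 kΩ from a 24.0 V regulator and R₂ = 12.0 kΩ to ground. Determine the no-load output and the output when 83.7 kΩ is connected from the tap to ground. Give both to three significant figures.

Open-circuit: V = 24.0 × 12.0/(2.70 + 12.0) = 19.6 V.
With the load, R₂ becomes R₂‖R_L = 10.50 kΩ, so V = 24.0 × 10.50/13.20 = 19.1 V.

Unloaded: 19.6 V; loaded: 19.1 V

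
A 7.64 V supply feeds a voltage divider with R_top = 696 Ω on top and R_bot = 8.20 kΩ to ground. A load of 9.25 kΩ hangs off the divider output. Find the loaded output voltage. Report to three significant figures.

The load sits in parallel with R_bot: R_bot‖R_L = (8200 × 9250) / (8200 + 9250) = 4347 Ω.
V_out = 7.64 × 4347 / (696 + 4347) = 7.64 × 4347/5043 = 6.59 V.

V_out ≈ 6.59 V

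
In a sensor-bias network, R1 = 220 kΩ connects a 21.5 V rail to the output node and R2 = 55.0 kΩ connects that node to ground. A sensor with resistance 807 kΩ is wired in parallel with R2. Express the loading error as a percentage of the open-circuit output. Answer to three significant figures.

The divider's output (Thévenin) resistance is R1‖R2 = 44.00 kΩ.
Fractional drop under load = R_th/(R_th + R_L) = 44.00 / (44.00 + 807) = 0.05170.
So the output falls by 5.17 %.

5.17 %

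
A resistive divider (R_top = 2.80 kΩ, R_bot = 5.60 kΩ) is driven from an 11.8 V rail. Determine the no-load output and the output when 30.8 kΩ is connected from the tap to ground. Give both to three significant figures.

Unloaded: 7.87 V; loaded: 7.42 V

Open-circuit: V = 11.8 × 5.60/(2.80 + 5.60) = 7.87 V.
With the load, R_bot becomes R_bot‖R_L = 4.738 kΩ, so V = 11.8 × 4.738/7.538 = 7.42 V.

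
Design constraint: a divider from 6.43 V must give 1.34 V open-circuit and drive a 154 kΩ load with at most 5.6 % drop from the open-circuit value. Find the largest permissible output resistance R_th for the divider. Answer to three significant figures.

Loading drop = R_th/(R_th + R_L) ≤ 0.0560, so R_th ≤ R_L · ε/(1−ε) = 154 kΩ × 0.0560/0.9440 = 9.14 kΩ.
(Any R1, R2 with R2/(R1+R2) = 0.208 and R1‖R2 ≤ 9.14 kΩ will meet the spec.)

R_th ≤ 9.14 kΩ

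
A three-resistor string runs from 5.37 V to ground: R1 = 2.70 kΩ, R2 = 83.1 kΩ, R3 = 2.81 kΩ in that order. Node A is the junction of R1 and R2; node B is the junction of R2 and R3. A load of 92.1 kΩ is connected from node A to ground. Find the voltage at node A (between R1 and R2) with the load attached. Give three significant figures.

V ≈ 5.06 V

Below node A the series string R2+R3 = 85.91 kΩ sits in parallel with the 92.1 kΩ load: 44.45 kΩ.
V_A = 5.37 × 44.45/(2.70 + 44.45) = 5.06 V.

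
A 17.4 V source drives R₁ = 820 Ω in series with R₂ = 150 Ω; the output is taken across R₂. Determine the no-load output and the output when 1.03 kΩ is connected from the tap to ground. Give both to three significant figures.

Open-circuit: V = 17.4 × 150/(820 + 150) = 2.69 V.
With the load, R₂ becomes R₂‖R_L = 130.9 Ω, so V = 17.4 × 130.9/950.9 = 2.40 V.

Unloaded: 2.69 V; loaded: 2.40 V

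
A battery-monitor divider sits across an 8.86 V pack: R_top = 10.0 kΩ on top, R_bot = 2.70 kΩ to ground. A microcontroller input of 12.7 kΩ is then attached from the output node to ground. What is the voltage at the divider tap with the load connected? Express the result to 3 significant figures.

V_out ≈ 1.61 V

The load sits in parallel with R_bot: R_bot‖R_L = (2.70 × 12.7) / (2.70 + 12.7) = 2.227 kΩ.
V_out = 8.86 × 2.227 / (10.0 + 2.227) = 8.86 × 2.227/12.23 = 1.61 V.
(Unloaded it would have been 1.88 V.)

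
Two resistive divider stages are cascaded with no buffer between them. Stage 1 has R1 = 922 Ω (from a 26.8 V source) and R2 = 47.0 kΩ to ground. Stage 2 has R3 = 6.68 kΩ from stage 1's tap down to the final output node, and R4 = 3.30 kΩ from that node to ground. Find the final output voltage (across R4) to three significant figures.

Stage 2 presents R3+R4 = 9980 Ω as a load on stage 1's tap.
Stage 1's lower leg becomes R2‖(R3+R4) = 8232 Ω, so V_mid = 26.8 × 8232/9154 = 24.10 V.
Stage 2 is itself unloaded: V_out = V_mid × R4/(R3+R4) = 24.10 × 3300/9980 = 7.97 V.

V_out ≈ 7.97 V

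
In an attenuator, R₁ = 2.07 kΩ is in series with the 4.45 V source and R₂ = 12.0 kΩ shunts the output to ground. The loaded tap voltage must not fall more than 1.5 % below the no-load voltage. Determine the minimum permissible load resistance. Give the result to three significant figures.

R_L(min) ≈ 116 kΩ

Output resistance R_th = R₁‖R₂ = (2.07 × 12.0)/14.07 = 1.765 kΩ.
The fractional drop is R_th/(R_th + R_L); requiring this ≤ 0.0150 gives R_L ≥ R_th(1/0.0150 − 1) = 1.765 × 65.67 = 116 kΩ.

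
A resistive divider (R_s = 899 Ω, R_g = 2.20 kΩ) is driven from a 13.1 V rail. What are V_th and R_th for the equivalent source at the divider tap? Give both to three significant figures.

V_th = 9.30 V, R_th = 638 Ω

V_th is the open-circuit tap voltage: 13.1 × 2200/(899 + 2200) = 9.30 V.
With the supply zeroed, R_s and R_g appear in parallel from the tap: R_th = R_s‖R_g = (899 × 2200)/3099 = 638 Ω.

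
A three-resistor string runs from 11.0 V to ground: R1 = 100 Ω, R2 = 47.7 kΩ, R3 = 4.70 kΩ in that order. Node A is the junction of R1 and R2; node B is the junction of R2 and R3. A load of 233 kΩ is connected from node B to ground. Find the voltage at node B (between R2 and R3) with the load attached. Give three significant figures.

At node B, R3 is in parallel with the load: R3‖R_L = 4607 Ω.
Below node A the resistance is R2 + (R3‖R_L) = 52310 Ω, so V_A = 11.0 × 52310/52410 = 10.98 V.
Then V_B = V_A × (R3‖R_L)/(R2 + R3‖R_L) = 10.98 × 4607/52310 = 0.967 V.

V ≈ 0.967 V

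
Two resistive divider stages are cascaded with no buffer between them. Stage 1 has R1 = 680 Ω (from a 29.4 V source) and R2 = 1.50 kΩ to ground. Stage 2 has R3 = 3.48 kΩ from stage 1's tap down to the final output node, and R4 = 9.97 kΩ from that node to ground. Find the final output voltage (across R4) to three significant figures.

V_out ≈ 14.5 V

Stage 2 presents R3+R4 = 13450 Ω as a load on stage 1's tap.
Stage 1's lower leg becomes R2‖(R3+R4) = 1349 Ω, so V_mid = 29.4 × 1349/2029 = 19.55 V.
Stage 2 is itself unloaded: V_out = V_mid × R4/(R3+R4) = 19.55 × 9970/13450 = 14.5 V.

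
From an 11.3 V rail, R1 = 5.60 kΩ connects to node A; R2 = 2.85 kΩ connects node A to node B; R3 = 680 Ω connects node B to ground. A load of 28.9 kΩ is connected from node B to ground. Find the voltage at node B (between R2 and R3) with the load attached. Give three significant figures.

V ≈ 0.824 V

At node B, R3 is in parallel with the load: R3‖R_L = 664.4 Ω.
Below node A the resistance is R2 + (R3‖R_L) = 3514 Ω, so V_A = 11.3 × 3514/9114 = 4.357 V.
Then V_B = V_A × (R3‖R_L)/(R2 + R3‖R_L) = 4.357 × 664.4/3514 = 0.824 V.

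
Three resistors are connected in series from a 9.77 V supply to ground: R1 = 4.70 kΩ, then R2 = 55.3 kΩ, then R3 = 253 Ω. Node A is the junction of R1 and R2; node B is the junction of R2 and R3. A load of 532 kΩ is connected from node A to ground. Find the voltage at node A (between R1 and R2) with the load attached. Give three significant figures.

V ≈ 8.94 V

Below node A the series string R2+R3 = 55550 Ω sits in parallel with the 532000 Ω load: 50300 Ω.
V_A = 9.77 × 50300/(4700 + 50300) = 8.94 V.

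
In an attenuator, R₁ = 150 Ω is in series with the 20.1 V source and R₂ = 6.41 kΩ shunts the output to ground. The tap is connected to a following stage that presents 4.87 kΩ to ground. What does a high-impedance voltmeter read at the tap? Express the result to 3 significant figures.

V_out ≈ 19.1 V

The load sits in parallel with R₂: R₂‖R_L = (6410 × 4870) / (6410 + 4870) = 2767 Ω.
V_out = 20.1 × 2767 / (150 + 2767) = 20.1 × 2767/2917 = 19.1 V.
(Unloaded it would have been 19.6 V.)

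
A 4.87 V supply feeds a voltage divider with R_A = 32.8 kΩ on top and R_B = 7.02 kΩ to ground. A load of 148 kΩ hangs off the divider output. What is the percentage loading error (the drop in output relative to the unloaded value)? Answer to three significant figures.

The divider's output (Thévenin) resistance is R_A‖R_B = 5.782 kΩ.
Fractional drop under load = R_th/(R_th + R_L) = 5.782 / (5.782 + 148) = 0.03760.
So the output falls by 3.76 %.

3.76 %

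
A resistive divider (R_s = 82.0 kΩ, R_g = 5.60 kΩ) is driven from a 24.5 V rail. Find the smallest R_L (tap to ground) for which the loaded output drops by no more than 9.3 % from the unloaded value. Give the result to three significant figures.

Output resistance R_th = R_s‖R_g = (82.0 × 5.60)/87.60 = 5.242 kΩ.
The fractional drop is R_th/(R_th + R_L); requiring this ≤ 0.0930 gives R_L ≥ R_th(1/0.0930 − 1) = 5.242 × 9.753 = 51.1 kΩ.

R_L(min) ≈ 51.1 kΩ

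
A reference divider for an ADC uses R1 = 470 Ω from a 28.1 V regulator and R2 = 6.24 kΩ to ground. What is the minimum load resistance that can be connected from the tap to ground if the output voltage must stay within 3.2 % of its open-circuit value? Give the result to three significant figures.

R_L(min) ≈ 13.2 kΩ

Output resistance R_th = R1‖R2 = (470 × 6240)/6710 = 437.1 Ω.
The fractional drop is R_th/(R_th + R_L); requiring this ≤ 0.0320 gives R_L ≥ R_th(1/0.0320 − 1) = 437.1 × 30.25 = 13.2 kΩ.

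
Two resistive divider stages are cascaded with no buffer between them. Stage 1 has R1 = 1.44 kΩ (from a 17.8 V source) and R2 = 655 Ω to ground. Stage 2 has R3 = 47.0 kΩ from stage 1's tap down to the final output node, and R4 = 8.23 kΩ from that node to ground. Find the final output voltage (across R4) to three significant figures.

V_out ≈ 0.823 V

Stage 2 presents R3+R4 = 55230 Ω as a load on stage 1's tap.
Stage 1's lower leg becomes R2‖(R3+R4) = 647.3 Ω, so V_mid = 17.8 × 647.3/2087 = 5.520 V.
Stage 2 is itself unloaded: V_out = V_mid × R4/(R3+R4) = 5.520 × 8230/55230 = 0.823 V.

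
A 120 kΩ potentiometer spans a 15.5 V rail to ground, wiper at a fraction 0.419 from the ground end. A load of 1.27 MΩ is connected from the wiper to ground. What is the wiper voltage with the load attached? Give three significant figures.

The wiper splits the pot into (1−α)R = 69.72 kΩ above and αR = 50.28 kΩ below.
Lower section ‖ load = 48.37 kΩ.
V_wiper = 15.5 × 48.37/(69.72 + 48.37) = 6.35 V.

V ≈ 6.35 V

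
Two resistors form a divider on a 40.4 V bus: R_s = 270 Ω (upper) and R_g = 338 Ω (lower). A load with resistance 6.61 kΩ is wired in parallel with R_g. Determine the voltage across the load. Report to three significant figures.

V_out ≈ 22.0 V

The load sits in parallel with R_g: R_g‖R_L = (338 × 6610) / (338 + 6610) = 321.6 Ω.
V_out = 40.4 × 321.6 / (270 + 321.6) = 40.4 × 321.6/591.6 = 22.0 V.
(Unloaded it would have been 22.5 V.)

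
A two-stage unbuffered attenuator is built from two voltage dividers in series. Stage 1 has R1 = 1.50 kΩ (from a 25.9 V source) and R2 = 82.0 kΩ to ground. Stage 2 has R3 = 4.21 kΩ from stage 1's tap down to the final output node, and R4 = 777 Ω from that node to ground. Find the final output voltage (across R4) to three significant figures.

Stage 2 presents R3+R4 = 4987 Ω as a load on stage 1's tap.
Stage 1's lower leg becomes R2‖(R3+R4) = 4701 Ω, so V_mid = 25.9 × 4701/6201 = 19.63 V.
Stage 2 is itself unloaded: V_out = V_mid × R4/(R3+R4) = 19.63 × 777/4987 = 3.06 V.

V_out ≈ 3.06 V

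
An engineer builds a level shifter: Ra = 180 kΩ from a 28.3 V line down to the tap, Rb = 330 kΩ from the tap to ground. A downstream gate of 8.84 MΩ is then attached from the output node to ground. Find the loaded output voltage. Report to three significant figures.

V_out ≈ 18.1 V

The load sits in parallel with Rb: Rb‖R_L = (330 × 8840) / (330 + 8840) = 318.1 kΩ.
V_out = 28.3 × 318.1 / (180 + 318.1) = 28.3 × 318.1/498.1 = 18.1 V.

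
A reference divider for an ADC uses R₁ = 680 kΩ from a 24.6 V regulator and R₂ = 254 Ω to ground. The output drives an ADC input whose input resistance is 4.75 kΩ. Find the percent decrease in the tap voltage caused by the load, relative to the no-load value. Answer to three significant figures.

The divider's output (Thévenin) resistance is R₁‖R₂ = 253.9 Ω.
Fractional drop under load = R_th/(R_th + R_L) = 253.9 / (253.9 + 4750) = 0.05074.
So the output falls by 5.07 %.

5.07 %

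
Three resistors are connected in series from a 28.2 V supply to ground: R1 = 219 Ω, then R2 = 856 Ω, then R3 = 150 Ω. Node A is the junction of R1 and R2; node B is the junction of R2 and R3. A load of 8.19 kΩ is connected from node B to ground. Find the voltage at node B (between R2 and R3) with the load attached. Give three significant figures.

At node B, R3 is in parallel with the load: R3‖R_L = 147.3 Ω.
Below node A the resistance is R2 + (R3‖R_L) = 1003 Ω, so V_A = 28.2 × 1003/1222 = 23.15 V.
Then V_B = V_A × (R3‖R_L)/(R2 + R3‖R_L) = 23.15 × 147.3/1003 = 3.40 V.

V ≈ 3.40 V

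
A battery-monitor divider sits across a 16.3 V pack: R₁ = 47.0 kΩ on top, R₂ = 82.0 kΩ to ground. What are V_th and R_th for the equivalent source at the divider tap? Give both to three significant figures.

V_th is the open-circuit tap voltage: 16.3 × 82.0/(47.0 + 82.0) = 10.4 V.
With the supply zeroed, R₁ and R₂ appear in parallel from the tap: R_th = R₁‖R₂ = (47.0 × 82.0)/129.0 = 29.9 kΩ.

V_th = 10.4 V, R_th = 29.9 kΩ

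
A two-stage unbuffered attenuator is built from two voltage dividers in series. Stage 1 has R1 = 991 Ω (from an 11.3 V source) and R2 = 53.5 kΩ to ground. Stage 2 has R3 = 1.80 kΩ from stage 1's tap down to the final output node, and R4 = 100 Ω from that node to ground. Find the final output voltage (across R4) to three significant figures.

V_out ≈ 0.386 V

Stage 2 presents R3+R4 = 1900 Ω as a load on stage 1's tap.
Stage 1's lower leg becomes R2‖(R3+R4) = 1835 Ω, so V_mid = 11.3 × 1835/2826 = 7.337 V.
Stage 2 is itself unloaded: V_out = V_mid × R4/(R3+R4) = 7.337 × 100/1900 = 0.386 V.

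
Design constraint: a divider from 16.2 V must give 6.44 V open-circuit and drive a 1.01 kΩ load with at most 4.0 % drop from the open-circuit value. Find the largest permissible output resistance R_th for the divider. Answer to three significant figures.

R_th ≤ 42.1 Ω

Loading drop = R_th/(R_th + R_L) ≤ 0.0400, so R_th ≤ R_L · ε/(1−ε) = 1.01 kΩ × 0.0400/0.9600 = 42.1 Ω.
(Any R1, R2 with R2/(R1+R2) = 0.398 and R1‖R2 ≤ 42.1 Ω will meet the spec.)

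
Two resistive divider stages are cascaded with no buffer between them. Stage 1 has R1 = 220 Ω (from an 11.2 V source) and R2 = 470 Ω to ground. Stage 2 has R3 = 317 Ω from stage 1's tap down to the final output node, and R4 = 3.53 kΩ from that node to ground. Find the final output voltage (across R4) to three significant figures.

Stage 2 presents R3+R4 = 3847 Ω as a load on stage 1's tap.
Stage 1's lower leg becomes R2‖(R3+R4) = 418.8 Ω, so V_mid = 11.2 × 418.8/638.8 = 7.343 V.
Stage 2 is itself unloaded: V_out = V_mid × R4/(R3+R4) = 7.343 × 3530/3847 = 6.74 V.

V_out ≈ 6.74 V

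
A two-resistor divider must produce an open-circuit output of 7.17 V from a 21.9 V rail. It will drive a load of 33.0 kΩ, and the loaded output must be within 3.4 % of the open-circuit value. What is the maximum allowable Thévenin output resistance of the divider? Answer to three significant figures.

R_th ≤ 1.16 kΩ

Loading drop = R_th/(R_th + R_L) ≤ 0.0340, so R_th ≤ R_L · ε/(1−ε) = 33.0 kΩ × 0.0340/0.9660 = 1.16 kΩ.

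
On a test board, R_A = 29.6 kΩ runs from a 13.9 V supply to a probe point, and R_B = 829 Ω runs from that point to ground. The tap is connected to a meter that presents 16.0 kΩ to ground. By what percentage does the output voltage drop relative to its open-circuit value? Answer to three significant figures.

4.80 %

The divider's output (Thévenin) resistance is R_A‖R_B = 806.4 Ω.
Fractional drop under load = R_th/(R_th + R_L) = 806.4 / (806.4 + 16000) = 0.04798.
So the output falls by 4.80 %.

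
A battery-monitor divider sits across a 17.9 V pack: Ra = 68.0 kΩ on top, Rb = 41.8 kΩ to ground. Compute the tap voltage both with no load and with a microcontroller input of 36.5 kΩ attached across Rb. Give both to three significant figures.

Open-circuit: V = 17.9 × 41.8/(68.0 + 41.8) = 6.81 V.
With the load, Rb becomes Rb‖R_L = 19.49 kΩ, so V = 17.9 × 19.49/87.49 = 3.99 V.

Unloaded: 6.81 V; loaded: 3.99 V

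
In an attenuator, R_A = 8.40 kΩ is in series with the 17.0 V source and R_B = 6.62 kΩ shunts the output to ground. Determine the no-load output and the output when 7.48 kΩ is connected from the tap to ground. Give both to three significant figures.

Open-circuit: V = 17.0 × 6.62/(8.40 + 6.62) = 7.49 V.
With the load, R_B becomes R_B‖R_L = 3.512 kΩ, so V = 17.0 × 3.512/11.91 = 5.01 V.

Unloaded: 7.49 V; loaded: 5.01 V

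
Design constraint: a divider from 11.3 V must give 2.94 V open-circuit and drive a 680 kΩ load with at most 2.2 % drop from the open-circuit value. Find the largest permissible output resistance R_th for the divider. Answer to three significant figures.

Loading drop = R_th/(R_th + R_L) ≤ 0.0220, so R_th ≤ R_L · ε/(1−ε) = 680 kΩ × 0.0220/0.9780 = 15.3 kΩ.
(Any R1, R2 with R2/(R1+R2) = 0.260 and R1‖R2 ≤ 15.3 kΩ will meet the spec.)

R_th ≤ 15.3 kΩ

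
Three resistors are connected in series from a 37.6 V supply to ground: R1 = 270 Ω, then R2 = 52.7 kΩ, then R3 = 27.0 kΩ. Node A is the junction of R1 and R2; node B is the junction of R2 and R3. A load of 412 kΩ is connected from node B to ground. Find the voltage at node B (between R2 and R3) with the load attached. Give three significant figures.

At node B, R3 is in parallel with the load: R3‖R_L = 25340 Ω.
Below node A the resistance is R2 + (R3‖R_L) = 78040 Ω, so V_A = 37.6 × 78040/78310 = 37.47 V.
Then V_B = V_A × (R3‖R_L)/(R2 + R3‖R_L) = 37.47 × 25340/78040 = 12.2 V.

V ≈ 12.2 V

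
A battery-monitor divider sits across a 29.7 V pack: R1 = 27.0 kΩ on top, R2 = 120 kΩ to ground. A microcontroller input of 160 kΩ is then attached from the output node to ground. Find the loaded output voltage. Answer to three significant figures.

The load sits in parallel with R2: R2‖R_L = (120 × 160) / (120 + 160) = 68.57 kΩ.
V_out = 29.7 × 68.57 / (27.0 + 68.57) = 29.7 × 68.57/95.57 = 21.3 V.

V_out ≈ 21.3 V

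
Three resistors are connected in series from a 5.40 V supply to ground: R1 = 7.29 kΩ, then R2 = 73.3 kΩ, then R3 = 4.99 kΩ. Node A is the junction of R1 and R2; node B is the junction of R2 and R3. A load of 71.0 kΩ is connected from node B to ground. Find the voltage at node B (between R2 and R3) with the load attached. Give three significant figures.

V ≈ 0.295 V

At node B, R3 is in parallel with the load: R3‖R_L = 4.662 kΩ.
Below node A the resistance is R2 + (R3‖R_L) = 77.96 kΩ, so V_A = 5.40 × 77.96/85.25 = 4.938 V.
Then V_B = V_A × (R3‖R_L)/(R2 + R3‖R_L) = 4.938 × 4.662/77.96 = 0.295 V.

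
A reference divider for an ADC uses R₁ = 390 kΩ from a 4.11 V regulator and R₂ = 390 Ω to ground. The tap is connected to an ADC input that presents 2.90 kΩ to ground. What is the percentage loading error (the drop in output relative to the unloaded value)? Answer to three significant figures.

The divider's output (Thévenin) resistance is R₁‖R₂ = 389.6 Ω.
Fractional drop under load = R_th/(R_th + R_L) = 389.6 / (389.6 + 2900) = 0.1184.
So the output falls by 11.8 %.

11.8 %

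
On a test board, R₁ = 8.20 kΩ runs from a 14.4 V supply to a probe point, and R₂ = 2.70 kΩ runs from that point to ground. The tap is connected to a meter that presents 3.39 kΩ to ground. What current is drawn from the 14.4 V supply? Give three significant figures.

R₂‖R_L = 1.503 kΩ, so the source sees R₁ + R₂‖R_L = 9.703 kΩ.
I = 14.4 V / 9.703 kΩ = 1.48 mA.

I ≈ 1.48 mA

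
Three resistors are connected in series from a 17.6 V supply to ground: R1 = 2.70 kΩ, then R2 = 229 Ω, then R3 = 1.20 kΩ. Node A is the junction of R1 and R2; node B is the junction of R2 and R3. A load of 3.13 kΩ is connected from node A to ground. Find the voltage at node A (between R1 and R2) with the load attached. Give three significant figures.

Below node A the series string R2+R3 = 1429 Ω sits in parallel with the 3130 Ω load: 981.1 Ω.
V_A = 17.6 × 981.1/(2700 + 981.1) = 4.69 V.

V ≈ 4.69 V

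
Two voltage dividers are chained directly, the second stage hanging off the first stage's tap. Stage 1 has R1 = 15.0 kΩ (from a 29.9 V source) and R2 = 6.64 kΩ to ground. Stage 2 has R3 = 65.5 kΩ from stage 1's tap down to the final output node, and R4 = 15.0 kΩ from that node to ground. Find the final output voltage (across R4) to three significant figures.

V_out ≈ 1.62 V

Stage 2 presents R3+R4 = 80.50 kΩ as a load on stage 1's tap.
Stage 1's lower leg becomes R2‖(R3+R4) = 6.134 kΩ, so V_mid = 29.9 × 6.134/21.13 = 8.678 V.
Stage 2 is itself unloaded: V_out = V_mid × R4/(R3+R4) = 8.678 × 15.0/80.50 = 1.62 V.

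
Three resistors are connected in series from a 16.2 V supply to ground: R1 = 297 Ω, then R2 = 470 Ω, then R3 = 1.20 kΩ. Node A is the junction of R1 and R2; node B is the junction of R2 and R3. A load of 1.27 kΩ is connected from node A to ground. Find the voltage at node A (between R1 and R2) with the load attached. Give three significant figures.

V ≈ 11.5 V

Below node A the series string R2+R3 = 1670 Ω sits in parallel with the 1270 Ω load: 721.4 Ω.
V_A = 16.2 × 721.4/(297 + 721.4) = 11.5 V.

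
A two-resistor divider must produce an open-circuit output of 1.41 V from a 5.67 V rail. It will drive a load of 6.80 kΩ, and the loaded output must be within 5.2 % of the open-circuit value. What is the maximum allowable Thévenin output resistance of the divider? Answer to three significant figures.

R_th ≤ 373 Ω

Loading drop = R_th/(R_th + R_L) ≤ 0.0520, so R_th ≤ R_L · ε/(1−ε) = 6.80 kΩ × 0.0520/0.9480 = 373 Ω.
(Any R1, R2 with R2/(R1+R2) = 0.249 and R1‖R2 ≤ 373 Ω will meet the spec.)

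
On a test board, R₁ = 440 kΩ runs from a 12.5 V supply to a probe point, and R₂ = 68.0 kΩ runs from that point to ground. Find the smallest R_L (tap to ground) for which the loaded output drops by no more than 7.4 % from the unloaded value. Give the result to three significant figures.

R_L(min) ≈ 737 kΩ

Output resistance R_th = R₁‖R₂ = (440 × 68.0)/508.0 = 58.90 kΩ.
The fractional drop is R_th/(R_th + R_L); requiring this ≤ 0.0740 gives R_L ≥ R_th(1/0.0740 − 1) = 58.90 × 12.51 = 737 kΩ.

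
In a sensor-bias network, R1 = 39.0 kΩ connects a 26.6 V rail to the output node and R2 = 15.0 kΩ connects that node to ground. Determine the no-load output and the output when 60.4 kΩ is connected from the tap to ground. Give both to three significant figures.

Open-circuit: V = 26.6 × 15.0/(39.0 + 15.0) = 7.39 V.
With the load, R2 becomes R2‖R_L = 12.02 kΩ, so V = 26.6 × 12.02/51.02 = 6.27 V.

Unloaded: 7.39 V; loaded: 6.27 V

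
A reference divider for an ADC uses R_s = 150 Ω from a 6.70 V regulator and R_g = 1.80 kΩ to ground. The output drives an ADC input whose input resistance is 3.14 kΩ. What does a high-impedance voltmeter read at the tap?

The load sits in parallel with R_g: R_g‖R_L = (1800 × 3140) / (1800 + 3140) = 1144 Ω.
V_out = 6.70 × 1144 / (150 + 1144) = 6.70 × 1144/1294 = 5.92 V.

V_out ≈ 5.92 V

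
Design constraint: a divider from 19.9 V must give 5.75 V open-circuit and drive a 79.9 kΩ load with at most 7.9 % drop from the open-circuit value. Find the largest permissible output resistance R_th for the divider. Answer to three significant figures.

R_th ≤ 6.85 kΩ

Loading drop = R_th/(R_th + R_L) ≤ 0.0790, so R_th ≤ R_L · ε/(1−ε) = 79.9 kΩ × 0.0790/0.9210 = 6.85 kΩ.
(Any R1, R2 with R2/(R1+R2) = 0.289 and R1‖R2 ≤ 6.85 kΩ will meet the spec.)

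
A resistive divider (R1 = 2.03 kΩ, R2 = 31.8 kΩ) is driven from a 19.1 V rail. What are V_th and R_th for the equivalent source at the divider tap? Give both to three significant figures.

V_th is the open-circuit tap voltage: 19.1 × 31.8/(2.03 + 31.8) = 18.0 V.
With the supply zeroed, R1 and R2 appear in parallel from the tap: R_th = R1‖R2 = (2.03 × 31.8)/33.83 = 1.91 kΩ.

V_th = 18.0 V, R_th = 1.91 kΩ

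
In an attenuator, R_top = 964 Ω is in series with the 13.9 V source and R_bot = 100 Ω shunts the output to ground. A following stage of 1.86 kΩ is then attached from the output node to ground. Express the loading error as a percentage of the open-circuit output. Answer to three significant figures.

The divider's output (Thévenin) resistance is R_top‖R_bot = 90.60 Ω.
Fractional drop under load = R_th/(R_th + R_L) = 90.60 / (90.60 + 1860) = 0.04645.
So the output falls by 4.64 %.

4.64 %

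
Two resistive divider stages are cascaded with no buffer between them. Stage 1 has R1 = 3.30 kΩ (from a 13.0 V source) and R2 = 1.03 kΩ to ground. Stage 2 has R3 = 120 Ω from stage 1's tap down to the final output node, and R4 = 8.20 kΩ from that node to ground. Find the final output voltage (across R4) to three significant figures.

V_out ≈ 2.79 V

Stage 2 presents R3+R4 = 8320 Ω as a load on stage 1's tap.
Stage 1's lower leg becomes R2‖(R3+R4) = 916.5 Ω, so V_mid = 13.0 × 916.5/4217 = 2.826 V.
Stage 2 is itself unloaded: V_out = V_mid × R4/(R3+R4) = 2.826 × 8200/8320 = 2.79 V.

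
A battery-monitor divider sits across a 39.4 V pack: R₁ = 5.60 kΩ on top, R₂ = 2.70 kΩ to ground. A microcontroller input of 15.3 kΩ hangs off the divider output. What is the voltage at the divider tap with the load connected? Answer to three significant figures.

V_out ≈ 11.5 V

The load sits in parallel with R₂: R₂‖R_L = (2.70 × 15.3) / (2.70 + 15.3) = 2.295 kΩ.
V_out = 39.4 × 2.295 / (5.60 + 2.295) = 39.4 × 2.295/7.895 = 11.5 V.
(Unloaded it would have been 12.8 V.)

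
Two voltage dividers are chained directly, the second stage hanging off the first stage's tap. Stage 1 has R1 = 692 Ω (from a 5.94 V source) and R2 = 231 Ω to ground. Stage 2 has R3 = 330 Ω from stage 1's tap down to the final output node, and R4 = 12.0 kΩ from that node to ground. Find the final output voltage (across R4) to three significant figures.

V_out ≈ 1.43 V

Stage 2 presents R3+R4 = 12330 Ω as a load on stage 1's tap.
Stage 1's lower leg becomes R2‖(R3+R4) = 226.8 Ω, so V_mid = 5.94 × 226.8/918.8 = 1.466 V.
Stage 2 is itself unloaded: V_out = V_mid × R4/(R3+R4) = 1.466 × 12000/12330 = 1.43 V.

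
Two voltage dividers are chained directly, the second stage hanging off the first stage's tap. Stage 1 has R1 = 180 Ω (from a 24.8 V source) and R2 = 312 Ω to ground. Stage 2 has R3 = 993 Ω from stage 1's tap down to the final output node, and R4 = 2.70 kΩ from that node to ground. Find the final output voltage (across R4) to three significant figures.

V_out ≈ 11.2 V

Stage 2 presents R3+R4 = 3693 Ω as a load on stage 1's tap.
Stage 1's lower leg becomes R2‖(R3+R4) = 287.7 Ω, so V_mid = 24.8 × 287.7/467.7 = 15.26 V.
Stage 2 is itself unloaded: V_out = V_mid × R4/(R3+R4) = 15.26 × 2700/3693 = 11.2 V.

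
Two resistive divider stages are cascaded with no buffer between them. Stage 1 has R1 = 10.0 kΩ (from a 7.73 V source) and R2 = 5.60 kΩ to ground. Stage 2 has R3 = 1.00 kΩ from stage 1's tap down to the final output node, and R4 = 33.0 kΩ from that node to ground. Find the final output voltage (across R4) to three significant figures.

V_out ≈ 2.44 V

Stage 2 presents R3+R4 = 34.00 kΩ as a load on stage 1's tap.
Stage 1's lower leg becomes R2‖(R3+R4) = 4.808 kΩ, so V_mid = 7.73 × 4.808/14.81 = 2.510 V.
Stage 2 is itself unloaded: V_out = V_mid × R4/(R3+R4) = 2.510 × 33.0/34.00 = 2.44 V.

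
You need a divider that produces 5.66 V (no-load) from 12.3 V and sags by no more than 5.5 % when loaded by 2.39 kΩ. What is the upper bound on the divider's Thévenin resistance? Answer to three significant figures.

Loading drop = R_th/(R_th + R_L) ≤ 0.0550, so R_th ≤ R_L · ε/(1−ε) = 2.39 kΩ × 0.0550/0.9450 = 139 Ω.

R_th ≤ 139 Ω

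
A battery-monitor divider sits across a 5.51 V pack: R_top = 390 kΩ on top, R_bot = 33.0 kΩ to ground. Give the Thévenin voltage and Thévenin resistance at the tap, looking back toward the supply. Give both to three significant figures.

V_th = 0.430 V, R_th = 30.4 kΩ

V_th is the open-circuit tap voltage: 5.51 × 33.0/(390 + 33.0) = 0.430 V.
With the supply zeroed, R_top and R_bot appear in parallel from the tap: R_th = R_top‖R_bot = (390 × 33.0)/423.0 = 30.4 kΩ.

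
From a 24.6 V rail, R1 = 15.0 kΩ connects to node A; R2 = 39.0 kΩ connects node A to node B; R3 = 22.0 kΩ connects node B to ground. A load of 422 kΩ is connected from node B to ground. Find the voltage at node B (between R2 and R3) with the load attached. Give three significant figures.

V ≈ 6.87 V

At node B, R3 is in parallel with the load: R3‖R_L = 20.91 kΩ.
Below node A the resistance is R2 + (R3‖R_L) = 59.91 kΩ, so V_A = 24.6 × 59.91/74.91 = 19.67 V.
Then V_B = V_A × (R3‖R_L)/(R2 + R3‖R_L) = 19.67 × 20.91/59.91 = 6.87 V.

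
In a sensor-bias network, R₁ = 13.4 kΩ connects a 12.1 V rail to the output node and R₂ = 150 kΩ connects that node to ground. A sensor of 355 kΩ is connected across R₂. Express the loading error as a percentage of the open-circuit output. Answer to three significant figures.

3.35 %

The divider's output (Thévenin) resistance is R₁‖R₂ = 12.30 kΩ.
Fractional drop under load = R_th/(R_th + R_L) = 12.30 / (12.30 + 355) = 0.03349.
So the output falls by 3.35 %.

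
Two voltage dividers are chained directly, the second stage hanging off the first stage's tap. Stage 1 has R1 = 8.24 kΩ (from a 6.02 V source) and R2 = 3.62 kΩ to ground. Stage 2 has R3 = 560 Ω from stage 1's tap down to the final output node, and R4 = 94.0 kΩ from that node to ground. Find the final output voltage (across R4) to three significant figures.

V_out ≈ 1.78 V

Stage 2 presents R3+R4 = 94560 Ω as a load on stage 1's tap.
Stage 1's lower leg becomes R2‖(R3+R4) = 3487 Ω, so V_mid = 6.02 × 3487/11730 = 1.790 V.
Stage 2 is itself unloaded: V_out = V_mid × R4/(R3+R4) = 1.790 × 94000/94560 = 1.78 V.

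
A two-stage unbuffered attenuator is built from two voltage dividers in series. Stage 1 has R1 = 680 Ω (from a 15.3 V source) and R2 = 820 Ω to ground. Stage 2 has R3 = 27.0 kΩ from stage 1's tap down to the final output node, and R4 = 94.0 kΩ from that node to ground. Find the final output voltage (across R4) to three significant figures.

Stage 2 presents R3+R4 = 121000 Ω as a load on stage 1's tap.
Stage 1's lower leg becomes R2‖(R3+R4) = 814.5 Ω, so V_mid = 15.3 × 814.5/1494 = 8.338 V.
Stage 2 is itself unloaded: V_out = V_mid × R4/(R3+R4) = 8.338 × 94000/121000 = 6.48 V.

V_out ≈ 6.48 V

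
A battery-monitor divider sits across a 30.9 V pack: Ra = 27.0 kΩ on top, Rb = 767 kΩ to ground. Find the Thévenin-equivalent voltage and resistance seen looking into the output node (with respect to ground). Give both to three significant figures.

V_th = 29.8 V, R_th = 26.1 kΩ

V_th is the open-circuit tap voltage: 30.9 × 767/(27.0 + 767) = 29.8 V.
With the supply zeroed, Ra and Rb appear in parallel from the tap: R_th = Ra‖Rb = (27.0 × 767)/794.0 = 26.1 kΩ.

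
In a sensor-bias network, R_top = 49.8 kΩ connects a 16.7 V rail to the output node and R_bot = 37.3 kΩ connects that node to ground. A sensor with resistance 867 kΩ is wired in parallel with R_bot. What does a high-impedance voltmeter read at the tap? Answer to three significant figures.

V_out ≈ 6.98 V

The load sits in parallel with R_bot: R_bot‖R_L = (37.3 × 867) / (37.3 + 867) = 35.76 kΩ.
V_out = 16.7 × 35.76 / (49.8 + 35.76) = 16.7 × 35.76/85.56 = 6.98 V.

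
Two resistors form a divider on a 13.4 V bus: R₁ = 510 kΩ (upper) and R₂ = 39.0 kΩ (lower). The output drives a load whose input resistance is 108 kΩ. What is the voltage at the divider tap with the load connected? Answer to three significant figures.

The load sits in parallel with R₂: R₂‖R_L = (39.0 × 108) / (39.0 + 108) = 28.65 kΩ.
V_out = 13.4 × 28.65 / (510 + 28.65) = 13.4 × 28.65/538.7 = 0.713 V.
(Unloaded it would have been 0.952 V.)

V_out ≈ 0.713 V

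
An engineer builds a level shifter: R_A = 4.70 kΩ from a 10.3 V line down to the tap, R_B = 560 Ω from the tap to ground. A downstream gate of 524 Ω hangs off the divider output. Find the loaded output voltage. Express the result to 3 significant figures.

V_out ≈ 0.561 V

The load sits in parallel with R_B: R_B‖R_L = (560 × 524) / (560 + 524) = 270.7 Ω.
V_out = 10.3 × 270.7 / (4700 + 270.7) = 10.3 × 270.7/4971 = 0.561 V.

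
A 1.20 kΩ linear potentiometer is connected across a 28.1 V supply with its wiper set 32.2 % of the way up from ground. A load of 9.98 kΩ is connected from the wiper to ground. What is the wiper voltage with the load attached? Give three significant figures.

V ≈ 8.82 V

The wiper splits the pot into (1−α)R = 813.6 Ω above and αR = 386.4 Ω below.
Lower section ‖ load = 372.0 Ω.
V_wiper = 28.1 × 372.0/(813.6 + 372.0) = 8.82 V.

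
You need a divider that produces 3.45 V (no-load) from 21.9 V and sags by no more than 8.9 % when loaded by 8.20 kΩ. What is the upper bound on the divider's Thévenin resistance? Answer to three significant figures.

Loading drop = R_th/(R_th + R_L) ≤ 0.0890, so R_th ≤ R_L · ε/(1−ε) = 8.20 kΩ × 0.0890/0.9110 = 801 Ω.
(Any R1, R2 with R2/(R1+R2) = 0.158 and R1‖R2 ≤ 801 Ω will meet the spec.)

R_th ≤ 801 Ω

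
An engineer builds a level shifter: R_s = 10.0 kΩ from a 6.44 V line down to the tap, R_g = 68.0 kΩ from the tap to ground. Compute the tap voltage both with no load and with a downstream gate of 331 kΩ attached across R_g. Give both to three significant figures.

Open-circuit: V = 6.44 × 68.0/(10.0 + 68.0) = 5.61 V.
With the load, R_g becomes R_g‖R_L = 56.41 kΩ, so V = 6.44 × 56.41/66.41 = 5.47 V.

Unloaded: 5.61 V; loaded: 5.47 V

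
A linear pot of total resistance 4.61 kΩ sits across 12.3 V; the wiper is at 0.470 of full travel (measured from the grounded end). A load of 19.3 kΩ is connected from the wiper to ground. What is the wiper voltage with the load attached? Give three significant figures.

The wiper splits the pot into (1−α)R = 2.443 kΩ above and αR = 2.167 kΩ below.
Lower section ‖ load = 1.948 kΩ.
V_wiper = 12.3 × 1.948/(2.443 + 1.948) = 5.46 V.

V ≈ 5.46 V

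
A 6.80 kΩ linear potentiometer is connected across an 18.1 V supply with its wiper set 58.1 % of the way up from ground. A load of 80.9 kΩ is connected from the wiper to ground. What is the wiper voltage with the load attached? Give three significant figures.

The wiper splits the pot into (1−α)R = 2.849 kΩ above and αR = 3.951 kΩ below.
Lower section ‖ load = 3.767 kΩ.
V_wiper = 18.1 × 3.767/(2.849 + 3.767) = 10.3 V.

V ≈ 10.3 V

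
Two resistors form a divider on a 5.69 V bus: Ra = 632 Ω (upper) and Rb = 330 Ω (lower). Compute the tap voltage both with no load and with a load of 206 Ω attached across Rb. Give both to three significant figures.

Open-circuit: V = 5.69 × 330/(632 + 330) = 1.95 V.
With the load, Rb becomes Rb‖R_L = 126.8 Ω, so V = 5.69 × 126.8/758.8 = 0.951 V.

Unloaded: 1.95 V; loaded: 0.951 V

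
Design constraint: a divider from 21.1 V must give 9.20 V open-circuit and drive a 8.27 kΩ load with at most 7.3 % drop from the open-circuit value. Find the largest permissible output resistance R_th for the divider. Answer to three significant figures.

Loading drop = R_th/(R_th + R_L) ≤ 0.0730, so R_th ≤ R_L · ε/(1−ε) = 8.27 kΩ × 0.0730/0.9270 = 651 Ω.

R_th ≤ 651 Ω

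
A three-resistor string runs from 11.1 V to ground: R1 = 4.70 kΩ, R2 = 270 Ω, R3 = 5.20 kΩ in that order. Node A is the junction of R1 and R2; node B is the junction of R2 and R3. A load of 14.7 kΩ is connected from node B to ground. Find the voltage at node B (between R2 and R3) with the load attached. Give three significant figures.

At node B, R3 is in parallel with the load: R3‖R_L = 3841 Ω.
Below node A the resistance is R2 + (R3‖R_L) = 4111 Ω, so V_A = 11.1 × 4111/8811 = 5.179 V.
Then V_B = V_A × (R3‖R_L)/(R2 + R3‖R_L) = 5.179 × 3841/4111 = 4.84 V.

V ≈ 4.84 V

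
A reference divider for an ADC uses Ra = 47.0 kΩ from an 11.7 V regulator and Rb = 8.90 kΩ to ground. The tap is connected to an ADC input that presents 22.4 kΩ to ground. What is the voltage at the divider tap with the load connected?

V_out ≈ 1.40 V

The load sits in parallel with Rb: Rb‖R_L = (8.90 × 22.4) / (8.90 + 22.4) = 6.369 kΩ.
V_out = 11.7 × 6.369 / (47.0 + 6.369) = 11.7 × 6.369/53.37 = 1.40 V.
(Unloaded it would have been 1.86 V.)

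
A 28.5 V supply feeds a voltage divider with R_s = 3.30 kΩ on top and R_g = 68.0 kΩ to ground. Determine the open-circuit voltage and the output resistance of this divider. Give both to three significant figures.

V_th = 27.2 V, R_th = 3.15 kΩ

V_th is the open-circuit tap voltage: 28.5 × 68.0/(3.30 + 68.0) = 27.2 V.
With the supply zeroed, R_s and R_g appear in parallel from the tap: R_th = R_s‖R_g = (3.30 × 68.0)/71.30 = 3.15 kΩ.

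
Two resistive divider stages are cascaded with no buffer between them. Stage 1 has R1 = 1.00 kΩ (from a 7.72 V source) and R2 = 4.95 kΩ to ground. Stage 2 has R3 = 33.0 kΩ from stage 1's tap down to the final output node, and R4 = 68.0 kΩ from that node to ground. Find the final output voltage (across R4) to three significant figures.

Stage 2 presents R3+R4 = 101.0 kΩ as a load on stage 1's tap.
Stage 1's lower leg becomes R2‖(R3+R4) = 4.719 kΩ, so V_mid = 7.72 × 4.719/5.719 = 6.370 V.
Stage 2 is itself unloaded: V_out = V_mid × R4/(R3+R4) = 6.370 × 68.0/101.0 = 4.29 V.

V_out ≈ 4.29 V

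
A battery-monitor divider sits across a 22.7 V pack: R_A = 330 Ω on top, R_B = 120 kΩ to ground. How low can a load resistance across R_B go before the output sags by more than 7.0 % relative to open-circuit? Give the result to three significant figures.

Output resistance R_th = R_A‖R_B = (330 × 120000)/120300 = 329.1 Ω.
The fractional drop is R_th/(R_th + R_L); requiring this ≤ 0.0700 gives R_L ≥ R_th(1/0.0700 − 1) = 329.1 × 13.29 = 4.37 kΩ.

R_L(min) ≈ 4.37 kΩ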